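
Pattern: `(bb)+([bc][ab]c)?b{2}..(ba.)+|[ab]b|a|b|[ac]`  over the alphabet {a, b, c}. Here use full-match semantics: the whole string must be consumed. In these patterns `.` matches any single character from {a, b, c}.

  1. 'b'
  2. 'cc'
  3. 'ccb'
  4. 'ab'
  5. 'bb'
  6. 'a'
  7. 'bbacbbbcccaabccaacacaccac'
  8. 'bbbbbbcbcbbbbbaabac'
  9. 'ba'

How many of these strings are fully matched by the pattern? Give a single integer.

5

1 → match
2 → no match
3 → no match
4 → match
5 → match
6 → match
7 → no match
8 → match
9 → no match
Total matched: 5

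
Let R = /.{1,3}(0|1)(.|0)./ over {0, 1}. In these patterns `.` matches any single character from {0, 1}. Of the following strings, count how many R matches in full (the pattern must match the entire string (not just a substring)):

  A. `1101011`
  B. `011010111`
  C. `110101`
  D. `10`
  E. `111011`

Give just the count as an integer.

A → no match
B → no match
C → match
D → no match
E → match
Total matched: 2

2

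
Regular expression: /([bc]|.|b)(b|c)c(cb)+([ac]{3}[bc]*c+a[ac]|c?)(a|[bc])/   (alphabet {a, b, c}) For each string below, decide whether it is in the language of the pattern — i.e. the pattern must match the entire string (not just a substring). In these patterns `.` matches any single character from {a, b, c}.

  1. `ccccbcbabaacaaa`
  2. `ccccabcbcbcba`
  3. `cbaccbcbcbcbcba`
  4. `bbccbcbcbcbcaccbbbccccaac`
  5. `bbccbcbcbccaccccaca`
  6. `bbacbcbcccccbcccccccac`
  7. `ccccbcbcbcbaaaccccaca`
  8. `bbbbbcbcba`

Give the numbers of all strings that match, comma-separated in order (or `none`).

4, 5, 7

1 → no match
2 → no match
3 → no match
4 → match
5 → match
6 → no match
7 → match
8 → no match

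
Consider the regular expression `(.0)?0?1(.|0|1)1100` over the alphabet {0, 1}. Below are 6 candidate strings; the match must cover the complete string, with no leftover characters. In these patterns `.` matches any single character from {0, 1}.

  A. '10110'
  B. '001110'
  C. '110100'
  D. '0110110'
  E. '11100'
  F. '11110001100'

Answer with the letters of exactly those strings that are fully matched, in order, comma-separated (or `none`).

none

A → no match — must end with '1100'
B → no match — must end with '1100'
C → no match — must end with '1100'
D → no match — must end with '1100'
E → no match
F → no match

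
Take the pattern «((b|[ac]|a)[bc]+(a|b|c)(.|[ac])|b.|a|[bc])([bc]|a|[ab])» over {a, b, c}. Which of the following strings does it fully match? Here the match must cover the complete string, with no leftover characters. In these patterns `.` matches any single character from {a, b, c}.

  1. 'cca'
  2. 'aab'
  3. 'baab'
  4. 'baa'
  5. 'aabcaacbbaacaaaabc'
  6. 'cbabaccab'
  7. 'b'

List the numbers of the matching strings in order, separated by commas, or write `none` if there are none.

1 → no match
2 → no match
3 → no match
4 → match
5 → no match
6 → no match
7 → no match

4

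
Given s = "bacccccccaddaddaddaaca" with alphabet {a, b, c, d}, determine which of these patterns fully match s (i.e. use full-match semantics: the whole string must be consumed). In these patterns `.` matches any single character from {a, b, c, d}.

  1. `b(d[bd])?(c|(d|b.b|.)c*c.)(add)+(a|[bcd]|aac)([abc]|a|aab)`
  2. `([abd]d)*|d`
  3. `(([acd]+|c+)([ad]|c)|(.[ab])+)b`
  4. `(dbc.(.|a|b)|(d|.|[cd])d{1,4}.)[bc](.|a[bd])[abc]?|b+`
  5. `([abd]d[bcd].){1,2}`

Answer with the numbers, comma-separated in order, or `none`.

1 → match
2 → no match
3 → no match — must end with "b"
4 → no match
5 → no match

1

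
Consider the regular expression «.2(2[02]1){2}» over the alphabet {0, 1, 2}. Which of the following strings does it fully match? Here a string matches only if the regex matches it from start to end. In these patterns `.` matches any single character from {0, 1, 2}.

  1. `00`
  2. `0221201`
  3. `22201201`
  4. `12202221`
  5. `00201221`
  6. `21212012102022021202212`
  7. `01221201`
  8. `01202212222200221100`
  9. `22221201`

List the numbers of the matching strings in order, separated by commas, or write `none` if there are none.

3, 9

1 → no match — must end with `1`
2 → no match
3 → match
4 → no match
5 → no match
6 → no match — must end with `1`
7 → no match
8 → no match — must end with `1`
9 → match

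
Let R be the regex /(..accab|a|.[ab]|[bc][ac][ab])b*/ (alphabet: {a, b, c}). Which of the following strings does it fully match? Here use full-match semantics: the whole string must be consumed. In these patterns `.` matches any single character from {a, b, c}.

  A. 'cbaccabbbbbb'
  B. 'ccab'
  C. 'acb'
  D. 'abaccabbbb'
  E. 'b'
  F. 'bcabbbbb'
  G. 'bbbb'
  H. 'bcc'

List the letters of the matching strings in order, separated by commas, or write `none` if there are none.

A, B, D, F, G

A. 'cbaccabbbbbb' → match
B. 'ccab' → match
C. 'acb' → no match
D. 'abaccabbbb' → match
E. 'b' → no match
F. 'bcabbbbb' → match
G. 'bbbb' → match
H. 'bcc' → no match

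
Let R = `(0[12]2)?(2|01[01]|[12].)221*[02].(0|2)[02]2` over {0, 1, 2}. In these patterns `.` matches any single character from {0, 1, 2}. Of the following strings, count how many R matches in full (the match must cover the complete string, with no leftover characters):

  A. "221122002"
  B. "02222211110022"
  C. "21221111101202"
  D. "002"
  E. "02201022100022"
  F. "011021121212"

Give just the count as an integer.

2

A → no match
B → no match
C → match
D → no match
E → match
F → no match
Total matched: 2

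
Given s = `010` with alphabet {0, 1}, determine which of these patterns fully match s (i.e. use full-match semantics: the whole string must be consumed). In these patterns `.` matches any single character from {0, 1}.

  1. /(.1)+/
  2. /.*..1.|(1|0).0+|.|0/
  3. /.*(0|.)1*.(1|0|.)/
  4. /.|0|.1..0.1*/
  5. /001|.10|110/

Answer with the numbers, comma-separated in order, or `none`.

2, 3, 5

1 → no match — must end with `1`
2 → match
3 → match
4 → no match
5 → match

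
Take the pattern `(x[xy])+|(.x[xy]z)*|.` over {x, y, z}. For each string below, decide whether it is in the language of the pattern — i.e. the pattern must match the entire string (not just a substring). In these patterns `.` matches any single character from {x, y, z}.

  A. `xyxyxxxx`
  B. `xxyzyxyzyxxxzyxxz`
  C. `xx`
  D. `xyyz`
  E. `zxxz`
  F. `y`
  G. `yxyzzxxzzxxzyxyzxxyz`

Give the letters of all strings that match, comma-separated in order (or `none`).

A. `xyxyxxxx` → match
B → no match
C. `xx` → match
D. `xyyz` → no match
E. `zxxz` → match
F. `y` → match
G → match

A, C, E, F, G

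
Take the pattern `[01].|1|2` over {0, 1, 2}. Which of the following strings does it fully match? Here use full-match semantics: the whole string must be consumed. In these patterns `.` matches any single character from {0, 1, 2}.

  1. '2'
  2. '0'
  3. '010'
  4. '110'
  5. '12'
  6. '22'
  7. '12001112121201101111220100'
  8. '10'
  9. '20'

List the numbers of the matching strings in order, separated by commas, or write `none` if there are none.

1, 5, 8

1 → match
2 → no match
3 → no match
4 → no match
5 → match
6 → no match
7 → no match
8 → match
9 → no match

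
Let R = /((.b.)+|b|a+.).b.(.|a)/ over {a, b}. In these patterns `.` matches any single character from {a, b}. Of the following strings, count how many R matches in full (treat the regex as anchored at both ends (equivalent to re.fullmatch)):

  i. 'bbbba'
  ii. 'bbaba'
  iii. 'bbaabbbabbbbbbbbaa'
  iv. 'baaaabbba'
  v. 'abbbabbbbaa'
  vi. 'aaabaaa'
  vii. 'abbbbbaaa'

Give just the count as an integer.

i → match
ii → no match
iii → no match
iv → no match
v → no match
vi → no match
vii → no match
Total matched: 1

1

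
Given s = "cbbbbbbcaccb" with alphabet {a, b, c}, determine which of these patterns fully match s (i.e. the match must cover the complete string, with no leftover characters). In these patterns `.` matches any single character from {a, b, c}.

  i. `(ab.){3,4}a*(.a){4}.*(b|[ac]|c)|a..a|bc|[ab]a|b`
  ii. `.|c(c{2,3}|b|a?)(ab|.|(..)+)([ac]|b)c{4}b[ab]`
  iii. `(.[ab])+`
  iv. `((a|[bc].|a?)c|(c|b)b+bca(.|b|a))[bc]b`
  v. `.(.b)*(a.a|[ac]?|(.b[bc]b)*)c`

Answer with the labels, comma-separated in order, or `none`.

iv

i → no match
ii → no match
iii → no match
iv → match
v → no match — must end with "c"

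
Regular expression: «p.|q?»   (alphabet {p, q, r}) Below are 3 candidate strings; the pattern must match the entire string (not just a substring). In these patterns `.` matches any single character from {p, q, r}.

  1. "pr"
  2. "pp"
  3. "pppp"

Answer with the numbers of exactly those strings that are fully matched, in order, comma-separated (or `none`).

1. "pr" → match
2. "pp" → match
3. "pppp" → no match

1, 2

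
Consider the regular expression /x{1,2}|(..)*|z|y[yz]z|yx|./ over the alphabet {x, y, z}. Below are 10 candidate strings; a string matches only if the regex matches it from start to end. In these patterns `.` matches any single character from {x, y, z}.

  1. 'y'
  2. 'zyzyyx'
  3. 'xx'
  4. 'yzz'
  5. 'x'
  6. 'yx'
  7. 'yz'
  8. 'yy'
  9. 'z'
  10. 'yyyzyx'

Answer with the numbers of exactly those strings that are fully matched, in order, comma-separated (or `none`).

1, 2, 3, 4, 5, 6, 7, 8, 9, 10

1 → match
2 → match
3 → match
4 → match
5 → match
6 → match
7 → match
8 → match
9 → match
10 → match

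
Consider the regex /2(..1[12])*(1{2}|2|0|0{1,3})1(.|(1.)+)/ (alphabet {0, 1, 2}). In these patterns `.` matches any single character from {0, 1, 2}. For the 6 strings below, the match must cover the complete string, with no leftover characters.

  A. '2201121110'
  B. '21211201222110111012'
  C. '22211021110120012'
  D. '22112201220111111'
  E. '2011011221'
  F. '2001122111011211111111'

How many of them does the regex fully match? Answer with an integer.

4

A. '2201121110' → no match
B → match
C → match
D → match
E. '2011011221' → no match
F → match
Total matched: 4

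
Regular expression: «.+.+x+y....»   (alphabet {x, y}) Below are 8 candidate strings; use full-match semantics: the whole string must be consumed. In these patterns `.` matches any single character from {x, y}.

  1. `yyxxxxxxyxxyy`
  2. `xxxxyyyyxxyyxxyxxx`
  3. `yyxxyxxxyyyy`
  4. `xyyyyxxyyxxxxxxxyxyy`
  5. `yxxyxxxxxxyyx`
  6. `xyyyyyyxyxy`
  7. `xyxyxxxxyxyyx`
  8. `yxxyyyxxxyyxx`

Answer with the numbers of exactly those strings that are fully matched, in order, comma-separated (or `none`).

1, 7

1 → match
2 → no match
3 → no match
4 → no match
5 → no match
6 → no match
7 → match
8 → no match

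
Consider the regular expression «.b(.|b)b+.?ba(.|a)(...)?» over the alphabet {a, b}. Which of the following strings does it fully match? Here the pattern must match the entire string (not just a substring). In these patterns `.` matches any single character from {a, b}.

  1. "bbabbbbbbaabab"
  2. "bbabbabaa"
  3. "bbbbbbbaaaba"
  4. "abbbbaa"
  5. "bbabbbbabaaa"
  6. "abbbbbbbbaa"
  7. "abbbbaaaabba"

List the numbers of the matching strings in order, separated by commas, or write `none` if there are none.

1, 2, 3, 4, 5, 6

1 → match
2. "bbabbabaa" → match
3. "bbbbbbbaaaba" → match
4. "abbbbaa" → match
5. "bbabbbbabaaa" → match
6. "abbbbbbbbaa" → match
7. "abbbbaaaabba" → no match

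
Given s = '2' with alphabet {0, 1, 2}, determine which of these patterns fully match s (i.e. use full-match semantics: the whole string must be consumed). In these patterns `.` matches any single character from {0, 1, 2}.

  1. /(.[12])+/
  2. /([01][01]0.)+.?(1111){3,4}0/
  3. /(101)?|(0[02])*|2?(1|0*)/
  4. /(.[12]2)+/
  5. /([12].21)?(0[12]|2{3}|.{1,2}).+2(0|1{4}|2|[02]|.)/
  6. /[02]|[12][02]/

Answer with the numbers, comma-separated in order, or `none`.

3, 6

1 → no match
2 → no match — must end with '11110'
3 → match
4 → no match
5 → no match
6 → match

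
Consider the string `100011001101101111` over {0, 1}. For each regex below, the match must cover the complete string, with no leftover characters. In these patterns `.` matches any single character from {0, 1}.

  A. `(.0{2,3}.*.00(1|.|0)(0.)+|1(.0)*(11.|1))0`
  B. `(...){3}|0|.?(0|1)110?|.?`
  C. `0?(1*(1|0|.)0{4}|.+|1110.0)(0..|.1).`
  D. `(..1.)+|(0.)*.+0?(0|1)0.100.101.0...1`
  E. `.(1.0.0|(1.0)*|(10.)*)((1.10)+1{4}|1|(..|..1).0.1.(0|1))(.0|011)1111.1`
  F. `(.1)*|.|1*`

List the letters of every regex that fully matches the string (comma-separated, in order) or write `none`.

A → no match — must end with `0`
B → no match
C → match
D → match
E → no match
F → no match

C, D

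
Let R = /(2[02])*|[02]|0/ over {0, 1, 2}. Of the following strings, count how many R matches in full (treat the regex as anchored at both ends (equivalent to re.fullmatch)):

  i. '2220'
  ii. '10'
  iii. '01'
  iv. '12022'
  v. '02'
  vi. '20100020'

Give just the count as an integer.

i → match
ii → no match
iii → no match
iv → no match
v → no match
vi → no match
Total matched: 1

1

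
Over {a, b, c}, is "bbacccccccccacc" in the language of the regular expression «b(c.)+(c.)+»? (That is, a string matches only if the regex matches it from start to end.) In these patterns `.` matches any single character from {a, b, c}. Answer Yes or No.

Every match must start with "bc", but "bbacccccccccacc" does not.

No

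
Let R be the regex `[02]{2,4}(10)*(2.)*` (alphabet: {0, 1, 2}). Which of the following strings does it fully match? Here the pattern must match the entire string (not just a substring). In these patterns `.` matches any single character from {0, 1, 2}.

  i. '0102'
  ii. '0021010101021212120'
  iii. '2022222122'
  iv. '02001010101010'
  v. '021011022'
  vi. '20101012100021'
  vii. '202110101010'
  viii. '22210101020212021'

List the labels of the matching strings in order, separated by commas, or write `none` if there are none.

ii, iii, iv, viii

i → no match
ii → match
iii → match
iv → match
v → no match
vi → no match
vii → no match
viii → match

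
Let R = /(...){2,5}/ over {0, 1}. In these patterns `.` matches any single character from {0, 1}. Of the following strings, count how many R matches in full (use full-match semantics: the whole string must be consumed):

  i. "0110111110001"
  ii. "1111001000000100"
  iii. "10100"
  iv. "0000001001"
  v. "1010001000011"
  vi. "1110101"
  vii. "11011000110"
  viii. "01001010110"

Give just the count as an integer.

i → no match
ii → no match
iii. "10100" → no match
iv. "0000001001" → no match
v → no match
vi. "1110101" → no match
vii. "11011000110" → no match
viii. "01001010110" → no match
Total matched: 0

0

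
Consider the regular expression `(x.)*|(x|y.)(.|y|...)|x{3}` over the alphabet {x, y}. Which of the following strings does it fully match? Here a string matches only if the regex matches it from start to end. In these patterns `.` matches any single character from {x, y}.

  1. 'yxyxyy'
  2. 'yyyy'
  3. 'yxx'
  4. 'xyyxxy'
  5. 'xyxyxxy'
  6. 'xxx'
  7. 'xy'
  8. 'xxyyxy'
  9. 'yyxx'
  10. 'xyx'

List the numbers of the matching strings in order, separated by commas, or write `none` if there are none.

1 → no match
2 → no match
3 → match
4 → no match
5 → no match
6 → match
7 → match
8 → no match
9 → no match
10 → no match

3, 6, 7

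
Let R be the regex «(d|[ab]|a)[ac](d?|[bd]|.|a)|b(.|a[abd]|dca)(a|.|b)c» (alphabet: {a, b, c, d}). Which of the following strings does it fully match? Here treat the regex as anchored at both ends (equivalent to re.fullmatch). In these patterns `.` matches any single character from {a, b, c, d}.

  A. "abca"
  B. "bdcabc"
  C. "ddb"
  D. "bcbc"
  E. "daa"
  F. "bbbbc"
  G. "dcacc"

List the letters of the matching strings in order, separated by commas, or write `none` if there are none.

A → no match
B → match
C → no match
D → match
E → match
F → no match
G → no match

B, D, E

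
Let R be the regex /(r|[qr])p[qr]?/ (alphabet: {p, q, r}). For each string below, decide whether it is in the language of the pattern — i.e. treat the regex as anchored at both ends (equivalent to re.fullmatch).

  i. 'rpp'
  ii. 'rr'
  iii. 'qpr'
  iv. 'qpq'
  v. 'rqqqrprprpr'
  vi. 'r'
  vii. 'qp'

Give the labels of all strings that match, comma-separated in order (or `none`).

iii, iv, vii

i → no match
ii → no match
iii → match
iv → match
v → no match
vi → no match
vii → match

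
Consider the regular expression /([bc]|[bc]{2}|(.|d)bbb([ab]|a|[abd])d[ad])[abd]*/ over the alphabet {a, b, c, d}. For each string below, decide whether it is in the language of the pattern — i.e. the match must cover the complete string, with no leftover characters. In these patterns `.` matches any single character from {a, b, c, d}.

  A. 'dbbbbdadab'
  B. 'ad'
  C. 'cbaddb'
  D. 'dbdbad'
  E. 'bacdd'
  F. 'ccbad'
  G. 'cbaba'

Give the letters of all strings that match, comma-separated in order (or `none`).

A → match
B → no match
C → match
D → no match
E → no match
F → match
G → match

A, C, F, G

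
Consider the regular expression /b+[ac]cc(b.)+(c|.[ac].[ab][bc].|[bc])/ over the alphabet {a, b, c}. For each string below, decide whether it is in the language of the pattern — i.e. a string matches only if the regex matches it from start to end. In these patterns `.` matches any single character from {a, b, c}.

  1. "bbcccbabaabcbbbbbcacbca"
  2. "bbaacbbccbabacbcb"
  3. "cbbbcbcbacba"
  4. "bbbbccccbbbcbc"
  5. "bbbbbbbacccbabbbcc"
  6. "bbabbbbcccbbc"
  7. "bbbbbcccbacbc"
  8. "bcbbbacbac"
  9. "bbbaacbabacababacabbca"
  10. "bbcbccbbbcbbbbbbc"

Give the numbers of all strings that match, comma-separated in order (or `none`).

1 → no match
2 → no match
3 → no match — must start with "b"
4 → no match
5 → no match
6 → no match
7 → no match
8 → no match
9 → no match
10 → no match

none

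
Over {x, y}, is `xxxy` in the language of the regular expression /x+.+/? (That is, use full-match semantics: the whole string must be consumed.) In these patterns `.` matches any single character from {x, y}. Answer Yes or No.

Yes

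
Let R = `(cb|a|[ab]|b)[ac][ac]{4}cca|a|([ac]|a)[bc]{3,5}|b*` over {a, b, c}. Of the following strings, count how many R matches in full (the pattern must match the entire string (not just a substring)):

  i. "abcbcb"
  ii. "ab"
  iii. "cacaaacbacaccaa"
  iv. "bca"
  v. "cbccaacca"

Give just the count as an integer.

1

i → match
ii → no match
iii → no match
iv → no match
v → no match
Total matched: 1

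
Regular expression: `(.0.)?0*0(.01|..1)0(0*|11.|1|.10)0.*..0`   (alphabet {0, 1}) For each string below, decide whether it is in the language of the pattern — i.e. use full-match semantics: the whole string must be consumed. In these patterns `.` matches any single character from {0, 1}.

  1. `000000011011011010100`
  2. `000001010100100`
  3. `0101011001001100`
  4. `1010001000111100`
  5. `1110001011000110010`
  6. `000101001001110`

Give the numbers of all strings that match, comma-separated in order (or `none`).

2, 3, 4, 6

1 → no match
2 → match
3 → match
4 → match
5 → no match
6 → match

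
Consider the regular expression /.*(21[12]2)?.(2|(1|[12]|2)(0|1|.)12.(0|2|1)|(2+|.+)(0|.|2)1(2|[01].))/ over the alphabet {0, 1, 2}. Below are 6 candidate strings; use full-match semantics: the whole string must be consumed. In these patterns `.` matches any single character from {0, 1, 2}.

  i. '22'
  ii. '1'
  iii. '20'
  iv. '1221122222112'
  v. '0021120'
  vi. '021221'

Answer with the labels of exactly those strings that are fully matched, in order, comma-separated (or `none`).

i. '22' → match
ii. '1' → no match
iii. '20' → no match
iv → match
v. '0021120' → no match
vi. '021221' → no match

i, iv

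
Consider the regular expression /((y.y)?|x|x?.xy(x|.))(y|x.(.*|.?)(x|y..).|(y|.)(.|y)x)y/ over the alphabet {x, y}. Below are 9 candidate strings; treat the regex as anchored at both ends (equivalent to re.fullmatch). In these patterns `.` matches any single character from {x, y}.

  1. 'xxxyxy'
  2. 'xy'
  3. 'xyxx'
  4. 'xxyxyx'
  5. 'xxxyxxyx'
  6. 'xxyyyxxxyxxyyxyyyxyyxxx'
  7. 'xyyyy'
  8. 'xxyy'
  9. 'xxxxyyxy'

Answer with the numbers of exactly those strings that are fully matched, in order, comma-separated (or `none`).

1. 'xxxyxy' → no match
2. 'xy' → no match
3. 'xyxx' → no match — must end with 'y'
4. 'xxyxyx' → no match — must end with 'y'
5. 'xxxyxxyx' → no match — must end with 'y'
6 → no match — must end with 'y'
7. 'xyyyy' → no match
8. 'xxyy' → no match
9. 'xxxxyyxy' → no match

none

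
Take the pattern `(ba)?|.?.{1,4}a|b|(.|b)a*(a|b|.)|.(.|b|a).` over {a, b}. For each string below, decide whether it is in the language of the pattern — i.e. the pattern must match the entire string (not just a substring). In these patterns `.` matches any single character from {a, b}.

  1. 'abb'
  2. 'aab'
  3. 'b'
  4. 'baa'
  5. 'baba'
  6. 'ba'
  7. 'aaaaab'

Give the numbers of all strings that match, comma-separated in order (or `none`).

1, 2, 3, 4, 5, 6, 7

1 → match
2 → match
3 → match
4 → match
5 → match
6 → match
7 → match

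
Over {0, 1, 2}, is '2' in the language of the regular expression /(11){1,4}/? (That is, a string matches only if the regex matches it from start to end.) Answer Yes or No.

No

Every match must start with '11', but '2' does not.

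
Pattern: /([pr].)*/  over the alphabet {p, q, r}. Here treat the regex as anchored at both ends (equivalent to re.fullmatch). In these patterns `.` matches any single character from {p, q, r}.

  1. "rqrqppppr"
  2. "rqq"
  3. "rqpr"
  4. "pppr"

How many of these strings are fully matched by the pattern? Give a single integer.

1 → no match
2 → no match
3 → match
4 → match
Total matched: 2

2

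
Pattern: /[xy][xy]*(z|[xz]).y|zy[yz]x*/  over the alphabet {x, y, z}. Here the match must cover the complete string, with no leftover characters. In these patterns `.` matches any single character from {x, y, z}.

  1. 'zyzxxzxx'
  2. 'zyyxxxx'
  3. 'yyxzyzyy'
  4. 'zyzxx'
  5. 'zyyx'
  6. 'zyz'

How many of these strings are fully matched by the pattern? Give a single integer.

4

1 → no match
2 → match
3 → no match
4 → match
5 → match
6 → match
Total matched: 4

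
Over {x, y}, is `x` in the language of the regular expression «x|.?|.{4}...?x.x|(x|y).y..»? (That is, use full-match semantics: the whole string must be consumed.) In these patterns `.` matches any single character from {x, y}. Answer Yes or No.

Yes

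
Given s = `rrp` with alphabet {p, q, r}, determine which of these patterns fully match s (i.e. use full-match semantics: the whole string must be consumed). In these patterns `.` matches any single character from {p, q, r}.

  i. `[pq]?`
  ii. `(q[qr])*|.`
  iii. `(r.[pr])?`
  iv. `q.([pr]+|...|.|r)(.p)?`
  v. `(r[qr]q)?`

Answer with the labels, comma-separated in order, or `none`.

iii

i → no match
ii → no match
iii → match
iv → no match — must start with `q`
v → no match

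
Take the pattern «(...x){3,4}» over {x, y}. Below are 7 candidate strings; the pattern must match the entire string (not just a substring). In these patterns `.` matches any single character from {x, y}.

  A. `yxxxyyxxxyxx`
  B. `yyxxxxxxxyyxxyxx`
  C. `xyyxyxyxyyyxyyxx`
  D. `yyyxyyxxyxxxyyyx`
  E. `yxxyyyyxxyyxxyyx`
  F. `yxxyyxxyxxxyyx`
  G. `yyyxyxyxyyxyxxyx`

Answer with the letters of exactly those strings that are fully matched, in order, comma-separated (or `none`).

A → match
B → match
C → match
D → match
E → no match
F → no match
G → no match

A, B, C, D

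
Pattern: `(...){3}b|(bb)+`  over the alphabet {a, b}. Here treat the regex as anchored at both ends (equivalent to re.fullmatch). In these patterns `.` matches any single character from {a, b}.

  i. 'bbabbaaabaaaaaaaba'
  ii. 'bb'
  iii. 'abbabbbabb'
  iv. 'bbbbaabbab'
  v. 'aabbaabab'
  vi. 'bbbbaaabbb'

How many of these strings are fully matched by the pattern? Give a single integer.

i → no match
ii. 'bb' → match
iii. 'abbabbbabb' → match
iv. 'bbbbaabbab' → match
v. 'aabbaabab' → no match
vi. 'bbbbaaabbb' → match
Total matched: 4

4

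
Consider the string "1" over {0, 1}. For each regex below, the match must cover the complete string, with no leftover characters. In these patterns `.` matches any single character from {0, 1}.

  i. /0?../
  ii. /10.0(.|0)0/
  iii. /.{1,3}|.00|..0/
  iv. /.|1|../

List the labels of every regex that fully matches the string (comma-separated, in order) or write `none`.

iii, iv

i → no match
ii → no match — must start with "10"
iii → match
iv → match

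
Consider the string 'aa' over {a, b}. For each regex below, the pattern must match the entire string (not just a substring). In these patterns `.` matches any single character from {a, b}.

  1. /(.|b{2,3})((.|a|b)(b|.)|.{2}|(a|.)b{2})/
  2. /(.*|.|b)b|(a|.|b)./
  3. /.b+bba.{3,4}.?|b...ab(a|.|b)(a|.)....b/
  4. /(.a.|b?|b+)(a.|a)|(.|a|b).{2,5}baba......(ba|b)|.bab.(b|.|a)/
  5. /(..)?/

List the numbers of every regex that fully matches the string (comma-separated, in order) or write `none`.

2, 4, 5

1 → no match
2 → match
3 → no match
4 → match
5 → match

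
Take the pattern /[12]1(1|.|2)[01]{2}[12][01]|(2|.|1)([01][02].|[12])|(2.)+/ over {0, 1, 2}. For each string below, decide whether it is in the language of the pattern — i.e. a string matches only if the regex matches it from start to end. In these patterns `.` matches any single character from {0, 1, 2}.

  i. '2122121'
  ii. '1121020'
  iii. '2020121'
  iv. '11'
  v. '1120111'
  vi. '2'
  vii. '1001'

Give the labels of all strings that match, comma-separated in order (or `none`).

i → no match
ii → match
iii → no match
iv → match
v → match
vi → no match
vii → match

ii, iv, v, vii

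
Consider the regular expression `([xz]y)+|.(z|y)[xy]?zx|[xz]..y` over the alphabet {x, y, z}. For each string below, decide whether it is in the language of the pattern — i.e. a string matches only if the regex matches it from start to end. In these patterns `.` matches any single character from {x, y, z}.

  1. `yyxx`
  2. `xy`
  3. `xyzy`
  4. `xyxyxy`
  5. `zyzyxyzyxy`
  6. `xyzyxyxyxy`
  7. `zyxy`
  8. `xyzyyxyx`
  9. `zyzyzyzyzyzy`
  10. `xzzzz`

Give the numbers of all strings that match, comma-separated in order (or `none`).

1 → no match
2 → match
3 → match
4 → match
5 → match
6 → match
7 → match
8 → no match
9 → match
10 → no match

2, 3, 4, 5, 6, 7, 9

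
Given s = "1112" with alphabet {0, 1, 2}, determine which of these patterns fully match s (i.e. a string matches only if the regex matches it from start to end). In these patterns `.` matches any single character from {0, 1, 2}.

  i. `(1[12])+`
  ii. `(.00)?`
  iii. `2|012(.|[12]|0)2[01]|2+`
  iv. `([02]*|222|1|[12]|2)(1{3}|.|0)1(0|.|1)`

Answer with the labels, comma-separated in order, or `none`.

i, iv

i → match
ii → no match
iii → no match
iv → match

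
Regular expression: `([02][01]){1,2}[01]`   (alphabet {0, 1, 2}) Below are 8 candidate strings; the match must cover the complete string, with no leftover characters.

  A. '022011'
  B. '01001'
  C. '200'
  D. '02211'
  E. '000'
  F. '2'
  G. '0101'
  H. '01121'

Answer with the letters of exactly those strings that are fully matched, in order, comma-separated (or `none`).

A. '022011' → no match
B. '01001' → match
C. '200' → match
D. '02211' → no match
E. '000' → match
F. '2' → no match
G. '0101' → no match
H. '01121' → no match

B, C, E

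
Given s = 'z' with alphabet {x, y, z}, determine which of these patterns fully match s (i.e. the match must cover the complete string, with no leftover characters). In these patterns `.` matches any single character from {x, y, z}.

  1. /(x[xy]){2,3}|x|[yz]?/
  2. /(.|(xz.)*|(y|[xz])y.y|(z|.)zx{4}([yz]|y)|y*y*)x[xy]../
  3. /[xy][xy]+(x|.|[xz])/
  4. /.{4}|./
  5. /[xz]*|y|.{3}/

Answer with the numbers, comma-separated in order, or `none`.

1 → match
2 → no match
3 → no match
4 → match
5 → match

1, 4, 5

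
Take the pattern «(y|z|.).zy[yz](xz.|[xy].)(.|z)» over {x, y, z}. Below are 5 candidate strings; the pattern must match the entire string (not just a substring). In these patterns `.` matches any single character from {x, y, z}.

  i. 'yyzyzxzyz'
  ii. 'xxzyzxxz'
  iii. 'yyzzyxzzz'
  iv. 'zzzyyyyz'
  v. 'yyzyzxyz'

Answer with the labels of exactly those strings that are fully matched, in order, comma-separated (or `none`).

i, ii, iv, v

i → match
ii → match
iii → no match
iv → match
v → match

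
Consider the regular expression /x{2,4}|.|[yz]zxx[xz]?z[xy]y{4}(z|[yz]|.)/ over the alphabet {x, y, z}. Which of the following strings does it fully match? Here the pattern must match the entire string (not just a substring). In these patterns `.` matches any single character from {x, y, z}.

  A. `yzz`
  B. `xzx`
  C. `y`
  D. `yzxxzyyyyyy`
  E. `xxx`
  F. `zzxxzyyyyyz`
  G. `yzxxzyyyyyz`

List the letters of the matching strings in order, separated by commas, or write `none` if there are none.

A → no match
B → no match
C → match
D → match
E → match
F → match
G → match

C, D, E, F, G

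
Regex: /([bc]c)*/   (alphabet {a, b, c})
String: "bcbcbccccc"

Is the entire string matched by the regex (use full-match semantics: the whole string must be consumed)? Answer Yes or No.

Yes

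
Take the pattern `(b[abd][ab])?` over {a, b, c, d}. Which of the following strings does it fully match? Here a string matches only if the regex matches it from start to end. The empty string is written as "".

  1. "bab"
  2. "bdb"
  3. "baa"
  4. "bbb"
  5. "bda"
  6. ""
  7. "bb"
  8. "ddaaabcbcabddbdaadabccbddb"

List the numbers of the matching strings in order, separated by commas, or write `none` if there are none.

1. "bab" → match
2. "bdb" → match
3. "baa" → match
4. "bbb" → match
5. "bda" → match
6. "" → match
7. "bb" → no match
8 → no match

1, 2, 3, 4, 5, 6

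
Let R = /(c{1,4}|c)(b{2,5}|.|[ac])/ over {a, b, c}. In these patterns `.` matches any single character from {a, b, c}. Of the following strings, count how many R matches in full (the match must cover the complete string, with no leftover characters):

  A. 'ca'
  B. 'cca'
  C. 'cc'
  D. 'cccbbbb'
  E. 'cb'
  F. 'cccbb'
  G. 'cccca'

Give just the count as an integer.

A. 'ca' → match
B. 'cca' → match
C. 'cc' → match
D. 'cccbbbb' → match
E. 'cb' → match
F. 'cccbb' → match
G. 'cccca' → match
Total matched: 7

7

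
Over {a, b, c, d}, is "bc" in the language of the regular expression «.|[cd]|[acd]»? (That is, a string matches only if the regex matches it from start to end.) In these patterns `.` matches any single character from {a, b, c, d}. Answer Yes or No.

No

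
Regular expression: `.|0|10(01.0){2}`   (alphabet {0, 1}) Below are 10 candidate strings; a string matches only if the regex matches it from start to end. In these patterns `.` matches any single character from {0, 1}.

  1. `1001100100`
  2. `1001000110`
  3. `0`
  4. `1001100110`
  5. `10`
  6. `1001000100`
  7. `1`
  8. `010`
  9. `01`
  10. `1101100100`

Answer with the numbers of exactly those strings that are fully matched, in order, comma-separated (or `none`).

1, 2, 3, 4, 6, 7

1 → match
2 → match
3 → match
4 → match
5 → no match
6 → match
7 → match
8 → no match
9 → no match
10 → no match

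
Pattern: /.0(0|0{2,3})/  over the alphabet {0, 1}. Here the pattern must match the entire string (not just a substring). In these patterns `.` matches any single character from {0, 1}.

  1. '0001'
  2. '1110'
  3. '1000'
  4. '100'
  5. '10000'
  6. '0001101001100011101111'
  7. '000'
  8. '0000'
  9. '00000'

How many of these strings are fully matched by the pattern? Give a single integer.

6

1. '0001' → no match — must end with '0'
2. '1110' → no match
3. '1000' → match
4. '100' → match
5. '10000' → match
6 → no match — must end with '0'
7. '000' → match
8. '0000' → match
9. '00000' → match
Total matched: 6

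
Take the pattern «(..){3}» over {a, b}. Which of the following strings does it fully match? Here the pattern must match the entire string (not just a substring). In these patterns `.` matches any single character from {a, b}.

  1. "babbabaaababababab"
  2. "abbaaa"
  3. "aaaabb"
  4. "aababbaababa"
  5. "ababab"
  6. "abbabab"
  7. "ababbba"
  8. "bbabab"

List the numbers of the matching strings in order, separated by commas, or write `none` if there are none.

2, 3, 5, 8

1 → no match
2 → match
3 → match
4 → no match
5 → match
6 → no match
7 → no match
8 → match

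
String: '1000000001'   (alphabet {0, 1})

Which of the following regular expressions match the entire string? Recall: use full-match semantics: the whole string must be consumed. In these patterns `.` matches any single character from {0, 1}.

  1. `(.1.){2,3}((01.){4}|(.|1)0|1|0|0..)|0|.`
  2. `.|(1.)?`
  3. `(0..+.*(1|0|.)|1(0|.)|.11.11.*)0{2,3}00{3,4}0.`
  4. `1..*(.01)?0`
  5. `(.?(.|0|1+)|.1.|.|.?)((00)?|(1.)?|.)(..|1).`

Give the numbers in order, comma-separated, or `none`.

3

1 → no match
2 → no match
3 → match
4 → no match — must end with '0'
5 → no match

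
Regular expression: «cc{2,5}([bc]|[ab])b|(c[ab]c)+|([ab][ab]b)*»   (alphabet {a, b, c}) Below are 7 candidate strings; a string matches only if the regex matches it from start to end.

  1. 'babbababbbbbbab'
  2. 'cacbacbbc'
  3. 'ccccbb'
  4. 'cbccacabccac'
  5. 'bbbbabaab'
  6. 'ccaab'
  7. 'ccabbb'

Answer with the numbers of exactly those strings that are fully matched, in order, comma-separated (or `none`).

1 → match
2. 'cacbacbbc' → no match
3. 'ccccbb' → match
4. 'cbccacabccac' → no match
5. 'bbbbabaab' → match
6. 'ccaab' → no match
7. 'ccabbb' → no match

1, 3, 5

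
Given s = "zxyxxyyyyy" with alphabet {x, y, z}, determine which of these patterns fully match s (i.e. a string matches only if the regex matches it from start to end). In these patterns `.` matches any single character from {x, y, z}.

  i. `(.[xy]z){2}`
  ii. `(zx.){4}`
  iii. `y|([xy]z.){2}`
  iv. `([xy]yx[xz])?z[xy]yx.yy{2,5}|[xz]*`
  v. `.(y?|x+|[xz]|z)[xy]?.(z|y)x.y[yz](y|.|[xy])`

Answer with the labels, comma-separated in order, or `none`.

iv

i → no match — must end with "z"
ii → no match
iii → no match
iv → match
v → no match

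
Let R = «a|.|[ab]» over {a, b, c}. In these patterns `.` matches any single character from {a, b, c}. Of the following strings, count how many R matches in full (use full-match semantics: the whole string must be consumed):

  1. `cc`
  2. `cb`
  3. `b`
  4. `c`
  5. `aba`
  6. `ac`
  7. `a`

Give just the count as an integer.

1. `cc` → no match
2. `cb` → no match
3. `b` → match
4. `c` → match
5. `aba` → no match
6. `ac` → no match
7. `a` → match
Total matched: 3

3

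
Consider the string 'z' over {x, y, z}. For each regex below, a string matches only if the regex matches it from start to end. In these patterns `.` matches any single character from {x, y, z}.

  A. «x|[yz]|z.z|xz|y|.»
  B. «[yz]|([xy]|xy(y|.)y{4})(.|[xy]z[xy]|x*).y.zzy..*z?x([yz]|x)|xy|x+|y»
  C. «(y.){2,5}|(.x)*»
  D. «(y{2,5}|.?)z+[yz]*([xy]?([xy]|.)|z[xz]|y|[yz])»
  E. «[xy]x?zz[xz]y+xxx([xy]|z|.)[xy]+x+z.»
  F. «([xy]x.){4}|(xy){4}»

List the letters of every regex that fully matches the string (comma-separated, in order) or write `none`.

A → match
B → match
C → no match
D → no match
E → no match
F → no match

A, B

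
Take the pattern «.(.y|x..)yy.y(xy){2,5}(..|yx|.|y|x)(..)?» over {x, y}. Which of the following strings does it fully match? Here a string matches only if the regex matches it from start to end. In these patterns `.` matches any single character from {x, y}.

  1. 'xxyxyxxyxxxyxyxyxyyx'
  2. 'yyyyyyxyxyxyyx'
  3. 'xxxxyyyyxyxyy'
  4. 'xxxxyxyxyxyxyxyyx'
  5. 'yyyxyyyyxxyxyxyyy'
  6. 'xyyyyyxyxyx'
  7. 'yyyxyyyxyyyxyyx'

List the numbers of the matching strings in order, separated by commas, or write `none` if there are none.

1 → no match
2 → no match
3 → match
4 → no match
5 → no match
6 → no match
7 → no match

3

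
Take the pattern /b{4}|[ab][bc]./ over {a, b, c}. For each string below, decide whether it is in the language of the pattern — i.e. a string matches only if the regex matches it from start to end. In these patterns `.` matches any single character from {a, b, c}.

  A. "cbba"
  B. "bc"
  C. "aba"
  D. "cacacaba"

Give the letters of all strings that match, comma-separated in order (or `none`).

C

A. "cbba" → no match
B. "bc" → no match
C. "aba" → match
D. "cacacaba" → no match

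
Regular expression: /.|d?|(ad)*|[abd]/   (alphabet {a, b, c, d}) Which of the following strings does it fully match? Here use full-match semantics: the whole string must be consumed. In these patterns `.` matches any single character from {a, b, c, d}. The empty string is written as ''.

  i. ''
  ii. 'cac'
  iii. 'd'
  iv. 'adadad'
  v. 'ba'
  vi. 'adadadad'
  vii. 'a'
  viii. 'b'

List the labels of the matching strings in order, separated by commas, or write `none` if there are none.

i, iii, iv, vi, vii, viii

i. '' → match
ii. 'cac' → no match
iii. 'd' → match
iv. 'adadad' → match
v. 'ba' → no match
vi. 'adadadad' → match
vii. 'a' → match
viii. 'b' → match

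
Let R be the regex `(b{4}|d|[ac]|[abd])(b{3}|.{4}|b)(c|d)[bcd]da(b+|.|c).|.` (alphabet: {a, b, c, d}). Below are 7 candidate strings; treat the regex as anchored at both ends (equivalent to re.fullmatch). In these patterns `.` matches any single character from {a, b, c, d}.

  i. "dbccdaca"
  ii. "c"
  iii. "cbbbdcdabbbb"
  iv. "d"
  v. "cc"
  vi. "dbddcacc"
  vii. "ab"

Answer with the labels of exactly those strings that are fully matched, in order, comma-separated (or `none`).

i, ii, iii, iv

i → match
ii → match
iii → match
iv → match
v → no match
vi → no match
vii → no match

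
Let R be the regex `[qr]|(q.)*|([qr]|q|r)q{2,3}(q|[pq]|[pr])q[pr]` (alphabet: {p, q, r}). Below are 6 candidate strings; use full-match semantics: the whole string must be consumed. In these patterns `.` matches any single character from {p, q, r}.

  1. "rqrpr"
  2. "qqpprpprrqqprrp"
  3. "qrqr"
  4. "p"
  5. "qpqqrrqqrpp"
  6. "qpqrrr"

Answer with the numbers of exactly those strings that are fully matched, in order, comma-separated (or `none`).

3

1 → no match
2 → no match
3 → match
4 → no match
5 → no match
6 → no match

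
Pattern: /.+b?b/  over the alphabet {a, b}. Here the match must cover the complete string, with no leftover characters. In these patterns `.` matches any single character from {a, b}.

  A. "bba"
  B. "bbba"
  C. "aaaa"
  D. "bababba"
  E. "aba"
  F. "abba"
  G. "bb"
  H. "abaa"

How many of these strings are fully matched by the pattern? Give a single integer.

1

A → no match — must end with "b"
B → no match — must end with "b"
C → no match — must end with "b"
D → no match — must end with "b"
E → no match — must end with "b"
F → no match — must end with "b"
G → match
H → no match — must end with "b"
Total matched: 1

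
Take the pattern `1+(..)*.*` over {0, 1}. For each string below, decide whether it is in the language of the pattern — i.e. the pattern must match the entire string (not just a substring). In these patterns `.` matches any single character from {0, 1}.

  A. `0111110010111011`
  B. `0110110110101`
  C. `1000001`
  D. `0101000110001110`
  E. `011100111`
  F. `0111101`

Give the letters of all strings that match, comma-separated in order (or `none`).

C

A → no match — must start with `1`
B → no match — must start with `1`
C → match
D → no match — must start with `1`
E → no match — must start with `1`
F → no match — must start with `1`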